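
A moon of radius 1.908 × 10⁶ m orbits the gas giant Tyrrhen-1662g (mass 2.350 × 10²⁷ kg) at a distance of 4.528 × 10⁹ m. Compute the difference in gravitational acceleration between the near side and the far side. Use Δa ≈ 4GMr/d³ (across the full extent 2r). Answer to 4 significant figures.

Differencing GM/(d−r)² and GM/(d+r)² to first order in r/d gives 4GMr/d³.
Δa = 4GMr/d³
   = 4 × (6.674 × 10⁻¹¹) × (2.350 × 10²⁷) × (1.908 × 10⁶) / (4.528 × 10⁹)³
   = 1.289 × 10⁻⁵ m/s²

1.289 × 10⁻⁵ m/s²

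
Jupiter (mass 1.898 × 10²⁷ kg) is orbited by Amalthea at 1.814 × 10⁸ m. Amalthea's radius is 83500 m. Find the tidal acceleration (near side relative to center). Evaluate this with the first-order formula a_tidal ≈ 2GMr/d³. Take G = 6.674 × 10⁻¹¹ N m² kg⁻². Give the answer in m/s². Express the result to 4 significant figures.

3.544 × 10⁻³ m/s²

a_tidal = 2GMr/d³
        = 2 × (6.674 × 10⁻¹¹) × (1.898 × 10²⁷) × (83500) / (1.814 × 10⁸)³
        = 3.544 × 10⁻³ m/s²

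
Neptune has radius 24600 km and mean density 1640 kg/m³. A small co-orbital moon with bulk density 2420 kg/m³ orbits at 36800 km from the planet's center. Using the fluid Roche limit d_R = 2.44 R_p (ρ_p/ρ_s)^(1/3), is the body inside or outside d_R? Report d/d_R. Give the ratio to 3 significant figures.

inside; d/d_R ≈ 0.698

d_R = 2.44 × (24600 km) × (1640/2420)^(1/3) = 52720 km
d/d_R = (36800) / (52720) = 0.698
Since d/d_R < 1, the body is inside the Roche limit.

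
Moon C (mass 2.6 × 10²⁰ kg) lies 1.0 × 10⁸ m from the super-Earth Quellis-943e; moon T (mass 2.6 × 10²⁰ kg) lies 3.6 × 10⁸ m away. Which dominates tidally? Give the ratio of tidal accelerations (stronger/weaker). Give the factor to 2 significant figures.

Moon C, by a factor of ≈ 47

Compare M/d³ for the two perturbers:
Moon C: (2.6 × 10²⁰) / (1.0 × 10⁸)³ = 2.600 × 10⁻⁴
Moon T: (2.6 × 10²⁰) / (3.6 × 10⁸)³ = 5.573 × 10⁻⁶
Ratio (larger/smaller) = 47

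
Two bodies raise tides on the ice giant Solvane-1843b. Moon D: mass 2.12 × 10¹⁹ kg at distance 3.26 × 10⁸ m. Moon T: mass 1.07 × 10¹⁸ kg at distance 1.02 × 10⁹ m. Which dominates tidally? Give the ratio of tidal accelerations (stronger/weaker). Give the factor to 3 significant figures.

Tidal acceleration ∝ M/d³, so compare M/d³ for each.
Moon D: (2.12 × 10¹⁹) / (3.26 × 10⁸)³ = 6.119 × 10⁻⁷
Moon T: (1.07 × 10¹⁸) / (1.02 × 10⁹)³ = 1.008 × 10⁻⁹
Ratio (larger/smaller) = 607

Moon D, by a factor of ≈ 607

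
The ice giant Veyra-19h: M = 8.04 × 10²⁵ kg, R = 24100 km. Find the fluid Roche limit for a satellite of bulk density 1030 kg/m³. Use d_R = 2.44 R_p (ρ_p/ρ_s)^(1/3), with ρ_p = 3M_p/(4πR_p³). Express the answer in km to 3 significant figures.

64700 km

ρ_p = 3M_p/(4πR_p³) = 3 × (8.04 × 10²⁵) / (4π × (2.41 × 10⁷ m)³) = 1370 kg/m³
d_R = 2.44 × 24100 km × (1370/1030)^(1/3)
    = 64700 km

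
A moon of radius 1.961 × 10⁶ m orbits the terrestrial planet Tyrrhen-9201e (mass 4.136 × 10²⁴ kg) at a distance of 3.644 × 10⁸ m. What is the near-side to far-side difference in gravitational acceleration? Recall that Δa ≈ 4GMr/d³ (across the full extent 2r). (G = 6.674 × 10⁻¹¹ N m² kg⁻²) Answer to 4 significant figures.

4.475 × 10⁻⁵ m/s²

Δa = 4GMr/d³
   = 4 × (6.674 × 10⁻¹¹) × (4.136 × 10²⁴) × (1.961 × 10⁶) / (3.644 × 10⁸)³
   = 4.475 × 10⁻⁵ m/s²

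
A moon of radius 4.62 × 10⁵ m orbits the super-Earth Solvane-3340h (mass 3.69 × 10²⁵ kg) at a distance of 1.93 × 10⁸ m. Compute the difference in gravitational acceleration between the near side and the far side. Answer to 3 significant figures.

6.33 × 10⁻⁴ m/s²

Δa = 4GMr/d³
   = 4 × (6.674 × 10⁻¹¹) × (3.69 × 10²⁵) × (4.62 × 10⁵) / (1.93 × 10⁸)³
   = 6.33 × 10⁻⁴ m/s²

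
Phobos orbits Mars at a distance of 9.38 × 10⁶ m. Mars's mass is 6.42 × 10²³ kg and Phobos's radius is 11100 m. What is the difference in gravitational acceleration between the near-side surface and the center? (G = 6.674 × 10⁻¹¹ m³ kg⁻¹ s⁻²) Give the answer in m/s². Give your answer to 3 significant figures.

1.15 × 10⁻³ m/s²

Since r ≪ d, expand the inverse-square field across one radius to get the leading 2GMr/d³ term.
a_tidal = 2GMr/d³
        = 2 × (6.674 × 10⁻¹¹) × (6.42 × 10²³) × (11100) / (9.38 × 10⁶)³
        = 1.15 × 10⁻³ m/s²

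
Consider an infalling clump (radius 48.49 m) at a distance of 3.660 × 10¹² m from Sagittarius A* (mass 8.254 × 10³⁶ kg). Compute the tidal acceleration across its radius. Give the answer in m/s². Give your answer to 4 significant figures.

Δg = 2GMr/d³
   = 2 × (6.674 × 10⁻¹¹) × (8.254 × 10³⁶) × (48.49) / (3.660 × 10¹²)³
   = 1.090 × 10⁻⁹ m/s²

1.090 × 10⁻⁹ m/s²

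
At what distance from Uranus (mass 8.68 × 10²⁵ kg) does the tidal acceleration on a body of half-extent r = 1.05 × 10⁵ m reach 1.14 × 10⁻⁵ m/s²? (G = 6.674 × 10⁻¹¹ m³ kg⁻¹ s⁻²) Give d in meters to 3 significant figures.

2GMr/d³ = a_tidal  ⇒  d = (2GMr / a_tidal)^(1/3)
d = (2 × 6.674×10⁻¹¹ × (8.68 × 10²⁵) × (1.05 × 10⁵) / (1.14 × 10⁻⁵))^(1/3)
  = 4.74 × 10⁸ m

4.74 × 10⁸ m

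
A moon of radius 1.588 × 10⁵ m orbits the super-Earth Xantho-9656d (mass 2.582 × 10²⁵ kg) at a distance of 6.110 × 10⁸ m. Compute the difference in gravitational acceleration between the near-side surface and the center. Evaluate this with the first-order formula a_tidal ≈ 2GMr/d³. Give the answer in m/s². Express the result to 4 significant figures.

2.399 × 10⁻⁶ m/s²

Δa = 2GMr/d³
   = 2 × (6.674 × 10⁻¹¹) × (2.582 × 10²⁵) × (1.588 × 10⁵) / (6.110 × 10⁸)³
   = 2.399 × 10⁻⁶ m/s²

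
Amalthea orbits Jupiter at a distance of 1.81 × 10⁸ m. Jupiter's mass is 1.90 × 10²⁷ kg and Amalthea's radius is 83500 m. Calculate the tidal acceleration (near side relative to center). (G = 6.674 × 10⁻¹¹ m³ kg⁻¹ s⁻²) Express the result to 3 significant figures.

Differencing GM/(d−r)² and GM/d² to first order in r/d gives 2GMr/d³.
a_tidal = 2GMr/d³
        = 2 × (6.674 × 10⁻¹¹) × (1.90 × 10²⁷) × (83500) / (1.81 × 10⁸)³
        = 3.57 × 10⁻³ m/s²

3.57 × 10⁻³ m/s²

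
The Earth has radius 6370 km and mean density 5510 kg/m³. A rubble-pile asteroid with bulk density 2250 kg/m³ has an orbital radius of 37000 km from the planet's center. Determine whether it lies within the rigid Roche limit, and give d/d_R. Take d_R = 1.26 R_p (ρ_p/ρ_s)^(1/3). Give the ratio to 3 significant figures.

outside; d/d_R ≈ 3.42

d_R = 1.26 × (6370 km) × (5510/2250)^(1/3) = 10820 km
d/d_R = (37000) / (10820) = 3.42
Since d/d_R > 1, the body is outside the Roche limit.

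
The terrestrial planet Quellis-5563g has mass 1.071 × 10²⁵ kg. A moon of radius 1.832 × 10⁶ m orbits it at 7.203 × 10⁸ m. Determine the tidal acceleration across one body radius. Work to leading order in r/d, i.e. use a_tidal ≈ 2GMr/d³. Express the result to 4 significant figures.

7.008 × 10⁻⁶ m/s²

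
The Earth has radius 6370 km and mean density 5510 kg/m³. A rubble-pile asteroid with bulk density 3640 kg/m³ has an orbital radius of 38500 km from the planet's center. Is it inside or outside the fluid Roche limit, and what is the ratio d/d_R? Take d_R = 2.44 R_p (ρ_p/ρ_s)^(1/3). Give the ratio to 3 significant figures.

d_R = 2.44 × (6370 km) × (5510/3640)^(1/3) = 17850 km
d/d_R = (38500) / (17850) = 2.16
Since d/d_R > 1, the body is outside the Roche limit.

outside; d/d_R ≈ 2.16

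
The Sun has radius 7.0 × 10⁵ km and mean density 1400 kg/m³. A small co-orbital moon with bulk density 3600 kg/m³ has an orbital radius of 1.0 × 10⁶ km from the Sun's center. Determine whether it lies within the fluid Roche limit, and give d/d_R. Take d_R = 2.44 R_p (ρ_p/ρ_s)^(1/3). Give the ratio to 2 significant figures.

inside; d/d_R ≈ 0.80

d_R = 2.44 × (7.0 × 10⁵ km) × (1400/3600)^(1/3) = 1.247 × 10⁶ km
d/d_R = (1.0 × 10⁶) / (1.247 × 10⁶) = 0.80
Since d/d_R < 1, the body is inside the Roche limit.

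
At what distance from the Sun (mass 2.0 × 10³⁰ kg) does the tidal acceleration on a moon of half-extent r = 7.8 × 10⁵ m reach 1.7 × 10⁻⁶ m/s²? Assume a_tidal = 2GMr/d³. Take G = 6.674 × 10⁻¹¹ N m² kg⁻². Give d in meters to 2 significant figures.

2GMr/d³ = a_tidal  ⇒  d = (2GMr / a_tidal)^(1/3)
d = (2 × 6.674×10⁻¹¹ × (2.0 × 10³⁰) × (7.8 × 10⁵) / (1.7 × 10⁻⁶))^(1/3)
  = 5.0 × 10¹⁰ m

5.0 × 10¹⁰ m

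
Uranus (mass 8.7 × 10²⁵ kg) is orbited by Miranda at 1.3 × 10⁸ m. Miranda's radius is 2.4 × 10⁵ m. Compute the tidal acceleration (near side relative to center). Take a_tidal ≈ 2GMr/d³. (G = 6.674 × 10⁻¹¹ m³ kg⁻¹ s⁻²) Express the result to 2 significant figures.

Δg = 2GMr/d³
   = 2 × (6.674 × 10⁻¹¹) × (8.7 × 10²⁵) × (2.4 × 10⁵) / (1.3 × 10⁸)³
   = 1.3 × 10⁻³ m/s²

1.3 × 10⁻³ m/s²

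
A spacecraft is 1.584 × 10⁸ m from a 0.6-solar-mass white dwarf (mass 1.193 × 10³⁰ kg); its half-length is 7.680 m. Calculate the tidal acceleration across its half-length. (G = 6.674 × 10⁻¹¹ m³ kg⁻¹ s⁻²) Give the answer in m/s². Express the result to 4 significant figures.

3.077 × 10⁻⁴ m/s²

Differencing GM/(d−r)² and GM/d² to first order in r/d gives 2GMr/d³.
Δa = 2GMr/d³
   = 2 × (6.674 × 10⁻¹¹) × (1.193 × 10³⁰) × (7.680) / (1.584 × 10⁸)³
   = 3.077 × 10⁻⁴ m/s²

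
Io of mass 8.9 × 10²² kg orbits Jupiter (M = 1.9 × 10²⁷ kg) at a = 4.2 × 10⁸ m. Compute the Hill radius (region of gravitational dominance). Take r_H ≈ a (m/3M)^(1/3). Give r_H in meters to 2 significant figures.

1.0 × 10⁷ m

r_H ≈ a (m/3M)^(1/3)
    = (4.2 × 10⁸) × (8.9 × 10²² / (3 × 1.9 × 10²⁷))^(1/3)
    = 1.0 × 10⁷ m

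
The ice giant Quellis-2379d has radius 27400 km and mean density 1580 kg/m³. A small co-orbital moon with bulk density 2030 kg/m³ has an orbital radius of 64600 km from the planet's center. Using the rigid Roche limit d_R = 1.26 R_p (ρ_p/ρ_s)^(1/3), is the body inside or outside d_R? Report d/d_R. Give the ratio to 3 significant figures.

d_R = 1.26 × (27400 km) × (1580/2030)^(1/3) = 31760 km
d/d_R = (64600) / (31760) = 2.03
Since d/d_R > 1, the body is outside the Roche limit.

outside; d/d_R ≈ 2.03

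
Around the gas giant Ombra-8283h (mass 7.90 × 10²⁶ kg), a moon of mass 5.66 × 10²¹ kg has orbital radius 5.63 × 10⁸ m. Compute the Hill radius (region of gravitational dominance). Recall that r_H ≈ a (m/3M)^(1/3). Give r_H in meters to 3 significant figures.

r_H ≈ a (m/3M)^(1/3)
    = (5.63 × 10⁸) × (5.66 × 10²¹ / (3 × 7.90 × 10²⁶))^(1/3)
    = 7.53 × 10⁶ m

7.53 × 10⁶ m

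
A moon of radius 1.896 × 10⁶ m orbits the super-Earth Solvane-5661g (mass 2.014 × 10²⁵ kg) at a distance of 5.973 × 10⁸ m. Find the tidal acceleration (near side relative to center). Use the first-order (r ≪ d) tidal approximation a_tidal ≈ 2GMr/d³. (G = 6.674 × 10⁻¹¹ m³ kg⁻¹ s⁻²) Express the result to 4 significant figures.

Δa = 2GMr/d³
   = 2 × (6.674 × 10⁻¹¹) × (2.014 × 10²⁵) × (1.896 × 10⁶) / (5.973 × 10⁸)³
   = 2.392 × 10⁻⁵ m/s²

2.392 × 10⁻⁵ m/s²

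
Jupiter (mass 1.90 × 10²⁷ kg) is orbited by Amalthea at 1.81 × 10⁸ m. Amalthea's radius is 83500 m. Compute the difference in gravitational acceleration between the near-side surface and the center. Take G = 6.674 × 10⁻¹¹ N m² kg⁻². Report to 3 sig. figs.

3.57 × 10⁻³ m/s²

Δg = 2GMr/d³
   = 2 × (6.674 × 10⁻¹¹) × (1.90 × 10²⁷) × (83500) / (1.81 × 10⁸)³
   = 3.57 × 10⁻³ m/s²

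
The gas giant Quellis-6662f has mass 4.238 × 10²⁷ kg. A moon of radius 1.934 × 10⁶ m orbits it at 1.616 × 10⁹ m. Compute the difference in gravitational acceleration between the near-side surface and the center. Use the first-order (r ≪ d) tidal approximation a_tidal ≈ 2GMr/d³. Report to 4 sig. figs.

Since r ≪ d, expand the inverse-square field across one radius to get the leading 2GMr/d³ term.
Δa = 2GMr/d³
   = 2 × (6.674 × 10⁻¹¹) × (4.238 × 10²⁷) × (1.934 × 10⁶) / (1.616 × 10⁹)³
   = 2.592 × 10⁻⁴ m/s²

2.592 × 10⁻⁴ m/s²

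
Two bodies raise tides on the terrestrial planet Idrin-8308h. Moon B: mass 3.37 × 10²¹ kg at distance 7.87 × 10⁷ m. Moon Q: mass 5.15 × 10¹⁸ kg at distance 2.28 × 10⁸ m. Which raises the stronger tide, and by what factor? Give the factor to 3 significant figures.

Tidal stretch scales as M/d³; compute that for each body.
Moon B: (3.37 × 10²¹) / (7.87 × 10⁷)³ = 6.914 × 10⁻³
Moon Q: (5.15 × 10¹⁸) / (2.28 × 10⁸)³ = 4.345 × 10⁻⁷
Ratio (larger/smaller) = 15900

Moon B, by a factor of ≈ 15900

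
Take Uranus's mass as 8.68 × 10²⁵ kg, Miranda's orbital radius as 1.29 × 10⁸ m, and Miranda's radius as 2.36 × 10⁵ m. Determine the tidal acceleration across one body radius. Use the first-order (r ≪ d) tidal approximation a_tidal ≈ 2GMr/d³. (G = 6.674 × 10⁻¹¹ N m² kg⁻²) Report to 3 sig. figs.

1.27 × 10⁻³ m/s²

Since r ≪ d, expand the inverse-square field across one radius to get the leading 2GMr/d³ term.
Δa = 2GMr/d³
   = 2 × (6.674 × 10⁻¹¹) × (8.68 × 10²⁵) × (2.36 × 10⁵) / (1.29 × 10⁸)³
   = 1.27 × 10⁻³ m/s²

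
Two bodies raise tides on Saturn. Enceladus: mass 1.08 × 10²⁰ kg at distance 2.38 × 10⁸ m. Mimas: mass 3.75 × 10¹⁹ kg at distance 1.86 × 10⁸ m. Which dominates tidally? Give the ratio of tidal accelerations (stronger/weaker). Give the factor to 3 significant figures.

The tide-raising term goes as M/d³ (the gradient of a 1/d² field).
Enceladus: (1.08 × 10²⁰) / (2.38 × 10⁸)³ = 8.011 × 10⁻⁶
Mimas: (3.75 × 10¹⁹) / (1.86 × 10⁸)³ = 5.828 × 10⁻⁶
Ratio (larger/smaller) = 1.37

Enceladus, by a factor of ≈ 1.37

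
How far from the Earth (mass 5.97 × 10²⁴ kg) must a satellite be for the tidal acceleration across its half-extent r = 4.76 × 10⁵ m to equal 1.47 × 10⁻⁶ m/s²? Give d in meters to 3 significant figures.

6.37 × 10⁸ m

2GMr/d³ = a_tidal  ⇒  d = (2GMr / a_tidal)^(1/3)
d = (2 × 6.674×10⁻¹¹ × (5.97 × 10²⁴) × (4.76 × 10⁵) / (1.47 × 10⁻⁶))^(1/3)
  = 6.37 × 10⁸ m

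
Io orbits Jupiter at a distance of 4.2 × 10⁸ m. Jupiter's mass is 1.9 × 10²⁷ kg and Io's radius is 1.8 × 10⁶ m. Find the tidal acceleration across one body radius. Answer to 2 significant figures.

6.2 × 10⁻³ m/s²

Δg = 2GMr/d³
   = 2 × (6.674 × 10⁻¹¹) × (1.9 × 10²⁷) × (1.8 × 10⁶) / (4.2 × 10⁸)³
   = 6.2 × 10⁻³ m/s²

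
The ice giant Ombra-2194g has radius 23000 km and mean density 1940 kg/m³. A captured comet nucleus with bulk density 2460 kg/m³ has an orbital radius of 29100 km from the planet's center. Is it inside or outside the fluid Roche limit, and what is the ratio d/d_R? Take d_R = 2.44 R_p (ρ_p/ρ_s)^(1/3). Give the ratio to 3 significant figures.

d_R = 2.44 × (23000 km) × (1940/2460)^(1/3) = 51850 km
d/d_R = (29100) / (51850) = 0.561
Since d/d_R < 1, the body is inside the Roche limit.

inside; d/d_R ≈ 0.561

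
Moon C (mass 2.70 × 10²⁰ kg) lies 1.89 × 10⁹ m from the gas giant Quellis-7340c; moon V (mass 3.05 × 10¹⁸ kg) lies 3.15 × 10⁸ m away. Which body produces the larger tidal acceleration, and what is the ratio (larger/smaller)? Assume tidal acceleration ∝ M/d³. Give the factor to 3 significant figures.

Compare M/d³ for the two perturbers:
Moon C: (2.70 × 10²⁰) / (1.89 × 10⁹)³ = 3.999 × 10⁻⁸
Moon V: (3.05 × 10¹⁸) / (3.15 × 10⁸)³ = 9.758 × 10⁻⁸
Ratio (larger/smaller) = 2.44

Moon V, by a factor of ≈ 2.44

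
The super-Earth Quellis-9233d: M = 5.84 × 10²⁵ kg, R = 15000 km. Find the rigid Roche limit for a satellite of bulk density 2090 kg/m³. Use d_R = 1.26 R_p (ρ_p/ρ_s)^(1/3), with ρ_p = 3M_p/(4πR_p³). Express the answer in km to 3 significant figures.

ρ_p = 3M_p/(4πR_p³) = 3 × (5.84 × 10²⁵) / (4π × (1.50 × 10⁷ m)³) = 4130 kg/m³
d_R = 1.26 × 15000 km × (4130/2090)^(1/3)
    = 23700 km

23700 km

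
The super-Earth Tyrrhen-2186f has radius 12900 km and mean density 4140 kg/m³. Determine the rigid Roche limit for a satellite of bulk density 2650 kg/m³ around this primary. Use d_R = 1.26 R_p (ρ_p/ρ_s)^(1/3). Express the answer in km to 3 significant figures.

18900 km

d_R = 1.26 × 12900 km × (4140/2650)^(1/3)
    = 18900 km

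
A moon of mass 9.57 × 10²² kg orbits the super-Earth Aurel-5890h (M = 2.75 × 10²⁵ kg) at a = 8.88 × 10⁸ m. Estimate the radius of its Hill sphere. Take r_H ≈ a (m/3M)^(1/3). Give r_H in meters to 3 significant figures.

r_H ≈ a (m/3M)^(1/3)
    = (8.88 × 10⁸) × (9.57 × 10²² / (3 × 2.75 × 10²⁵))^(1/3)
    = 9.33 × 10⁷ m

9.33 × 10⁷ m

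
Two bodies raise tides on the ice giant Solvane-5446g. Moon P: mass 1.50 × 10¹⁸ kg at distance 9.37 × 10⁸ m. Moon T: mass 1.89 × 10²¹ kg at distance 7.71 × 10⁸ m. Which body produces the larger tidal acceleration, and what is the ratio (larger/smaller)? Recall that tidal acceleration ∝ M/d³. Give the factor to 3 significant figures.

Moon T, by a factor of ≈ 2260

Compare M/d³ for the two perturbers:
Moon P: (1.50 × 10¹⁸) / (9.37 × 10⁸)³ = 1.823 × 10⁻⁹
Moon T: (1.89 × 10²¹) / (7.71 × 10⁸)³ = 4.124 × 10⁻⁶
Ratio (larger/smaller) = 2260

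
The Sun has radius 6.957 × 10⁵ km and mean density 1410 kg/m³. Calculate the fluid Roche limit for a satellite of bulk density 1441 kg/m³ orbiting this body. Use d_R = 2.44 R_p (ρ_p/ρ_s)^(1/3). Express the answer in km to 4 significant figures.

1.685 × 10⁶ km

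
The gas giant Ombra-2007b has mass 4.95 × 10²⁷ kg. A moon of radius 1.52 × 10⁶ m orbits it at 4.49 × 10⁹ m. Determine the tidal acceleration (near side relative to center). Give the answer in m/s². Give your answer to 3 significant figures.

1.11 × 10⁻⁵ m/s²

a_tidal = 2GMr/d³
        = 2 × (6.674 × 10⁻¹¹) × (4.95 × 10²⁷) × (1.52 × 10⁶) / (4.49 × 10⁹)³
        = 1.11 × 10⁻⁵ m/s²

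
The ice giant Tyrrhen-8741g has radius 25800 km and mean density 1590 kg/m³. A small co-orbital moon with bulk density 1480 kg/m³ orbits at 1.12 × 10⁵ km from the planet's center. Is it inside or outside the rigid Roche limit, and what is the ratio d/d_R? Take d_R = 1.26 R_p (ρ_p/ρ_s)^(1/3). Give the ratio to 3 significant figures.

d_R = 1.26 × (25800 km) × (1590/1480)^(1/3) = 33290 km
d/d_R = (1.12 × 10⁵) / (33290) = 3.36
Since d/d_R > 1, the body is outside the Roche limit.

outside; d/d_R ≈ 3.36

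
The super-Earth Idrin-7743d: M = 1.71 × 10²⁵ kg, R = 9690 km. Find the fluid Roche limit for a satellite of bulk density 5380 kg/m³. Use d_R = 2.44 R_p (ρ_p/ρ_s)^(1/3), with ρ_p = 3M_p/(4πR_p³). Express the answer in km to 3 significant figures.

ρ_p = 3M_p/(4πR_p³) = 3 × (1.71 × 10²⁵) / (4π × (9.69 × 10⁶ m)³) = 4490 kg/m³
d_R = 2.44 × 9690 km × (4490/5380)^(1/3)
    = 22300 km

22300 km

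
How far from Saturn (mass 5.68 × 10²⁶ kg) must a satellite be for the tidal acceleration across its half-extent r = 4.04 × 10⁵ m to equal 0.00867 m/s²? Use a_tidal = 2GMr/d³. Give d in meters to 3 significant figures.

1.52 × 10⁸ m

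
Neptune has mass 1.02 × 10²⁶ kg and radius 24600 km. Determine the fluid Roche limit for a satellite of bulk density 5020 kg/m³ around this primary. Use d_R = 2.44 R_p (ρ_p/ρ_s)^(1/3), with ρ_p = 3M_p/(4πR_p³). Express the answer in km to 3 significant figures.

41300 km

ρ_p = 3M_p/(4πR_p³) = 3 × (1.02 × 10²⁶) / (4π × (2.46 × 10⁷ m)³) = 1640 kg/m³
d_R = 2.44 × 24600 km × (1640/5020)^(1/3)
    = 41300 km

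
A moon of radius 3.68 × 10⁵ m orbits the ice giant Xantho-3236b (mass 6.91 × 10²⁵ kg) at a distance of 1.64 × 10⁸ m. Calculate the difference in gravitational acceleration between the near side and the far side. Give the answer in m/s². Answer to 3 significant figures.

Δa = 4GMr/d³
   = 4 × (6.674 × 10⁻¹¹) × (6.91 × 10²⁵) × (3.68 × 10⁵) / (1.64 × 10⁸)³
   = 1.54 × 10⁻³ m/s²

1.54 × 10⁻³ m/s²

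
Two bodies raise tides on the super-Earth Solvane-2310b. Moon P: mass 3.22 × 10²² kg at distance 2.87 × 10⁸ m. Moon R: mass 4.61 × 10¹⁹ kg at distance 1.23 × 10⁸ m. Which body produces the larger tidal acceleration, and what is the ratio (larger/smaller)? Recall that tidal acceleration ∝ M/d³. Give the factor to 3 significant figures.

The tide-raising term goes as M/d³ (the gradient of a 1/d² field).
Moon P: (3.22 × 10²²) / (2.87 × 10⁸)³ = 1.362 × 10⁻³
Moon R: (4.61 × 10¹⁹) / (1.23 × 10⁸)³ = 2.477 × 10⁻⁵
Ratio (larger/smaller) = 55.0

Moon P, by a factor of ≈ 55.0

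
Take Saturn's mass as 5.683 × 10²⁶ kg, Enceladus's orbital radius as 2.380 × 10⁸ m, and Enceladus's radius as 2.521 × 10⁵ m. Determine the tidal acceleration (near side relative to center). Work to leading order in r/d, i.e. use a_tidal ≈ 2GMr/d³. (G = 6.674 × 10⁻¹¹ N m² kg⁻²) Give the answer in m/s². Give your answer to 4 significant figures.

1.419 × 10⁻³ m/s²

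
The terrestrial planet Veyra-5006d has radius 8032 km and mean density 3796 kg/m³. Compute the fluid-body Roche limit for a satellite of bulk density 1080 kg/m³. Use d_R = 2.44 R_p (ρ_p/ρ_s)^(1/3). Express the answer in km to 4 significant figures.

29800 km

d_R = 2.44 × 8032 km × (3796/1080)^(1/3)
    = 29800 km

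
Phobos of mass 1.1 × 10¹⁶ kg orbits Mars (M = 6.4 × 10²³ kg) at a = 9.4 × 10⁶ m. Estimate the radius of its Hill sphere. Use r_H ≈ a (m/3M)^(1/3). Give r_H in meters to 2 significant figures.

1.7 × 10⁴ m

r_H ≈ a (m/3M)^(1/3)
    = (9.4 × 10⁶) × (1.1 × 10¹⁶ / (3 × 6.4 × 10²³))^(1/3)
    = 1.7 × 10⁴ m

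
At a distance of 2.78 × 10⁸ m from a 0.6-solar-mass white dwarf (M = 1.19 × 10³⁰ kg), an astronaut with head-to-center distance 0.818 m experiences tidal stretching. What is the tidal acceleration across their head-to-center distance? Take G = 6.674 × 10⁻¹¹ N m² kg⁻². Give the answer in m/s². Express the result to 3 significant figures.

Δg = 2GMr/d³
   = 2 × (6.674 × 10⁻¹¹) × (1.19 × 10³⁰) × (0.818) / (2.78 × 10⁸)³
   = 6.05 × 10⁻⁶ m/s²

6.05 × 10⁻⁶ m/s²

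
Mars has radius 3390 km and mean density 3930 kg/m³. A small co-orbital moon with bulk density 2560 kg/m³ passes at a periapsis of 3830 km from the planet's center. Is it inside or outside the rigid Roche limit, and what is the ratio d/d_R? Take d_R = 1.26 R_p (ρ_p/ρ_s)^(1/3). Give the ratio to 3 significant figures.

d_R = 1.26 × (3390 km) × (3930/2560)^(1/3) = 4927 km
d/d_R = (3830) / (4927) = 0.777
Since d/d_R < 1, the body is inside the Roche limit.

inside; d/d_R ≈ 0.777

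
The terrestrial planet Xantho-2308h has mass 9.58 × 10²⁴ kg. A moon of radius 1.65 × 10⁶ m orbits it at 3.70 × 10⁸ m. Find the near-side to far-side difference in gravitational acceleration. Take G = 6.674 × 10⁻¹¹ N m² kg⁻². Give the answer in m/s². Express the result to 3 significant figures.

8.33 × 10⁻⁵ m/s²

Near-to-far spans 2r, so the tidal difference is twice the near-to-center value: 4GMr/d³.
Δg = 4GMr/d³
   = 4 × (6.674 × 10⁻¹¹) × (9.58 × 10²⁴) × (1.65 × 10⁶) / (3.70 × 10⁸)³
   = 8.33 × 10⁻⁵ m/s²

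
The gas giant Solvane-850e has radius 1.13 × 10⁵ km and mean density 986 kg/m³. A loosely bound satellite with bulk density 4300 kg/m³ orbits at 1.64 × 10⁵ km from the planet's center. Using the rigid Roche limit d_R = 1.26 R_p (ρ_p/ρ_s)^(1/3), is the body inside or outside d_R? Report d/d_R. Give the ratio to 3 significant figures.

outside; d/d_R ≈ 1.88

d_R = 1.26 × (1.13 × 10⁵ km) × (986/4300)^(1/3) = 87150 km
d/d_R = (1.64 × 10⁵) / (87150) = 1.88
Since d/d_R > 1, the body is outside the Roche limit.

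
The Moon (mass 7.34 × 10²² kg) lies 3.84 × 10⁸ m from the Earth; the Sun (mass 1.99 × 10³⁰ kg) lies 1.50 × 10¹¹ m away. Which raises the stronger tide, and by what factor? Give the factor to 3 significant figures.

The tide-raising term goes as M/d³ (the gradient of a 1/d² field).
The Moon: (7.34 × 10²²) / (3.84 × 10⁸)³ = 1.296 × 10⁻³
The Sun: (1.99 × 10³⁰) / (1.50 × 10¹¹)³ = 5.896 × 10⁻⁴
Ratio (larger/smaller) = 2.20

The Moon, by a factor of ≈ 2.20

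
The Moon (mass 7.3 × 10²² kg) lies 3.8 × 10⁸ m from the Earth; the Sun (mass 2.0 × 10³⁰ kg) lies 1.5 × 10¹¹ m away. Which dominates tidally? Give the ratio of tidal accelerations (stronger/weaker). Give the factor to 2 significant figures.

The Moon, by a factor of ≈ 2.2

Compare M/d³ for the two perturbers:
The Moon: (7.3 × 10²²) / (3.8 × 10⁸)³ = 1.330 × 10⁻³
The Sun: (2.0 × 10³⁰) / (1.5 × 10¹¹)³ = 5.926 × 10⁻⁴
Ratio (larger/smaller) = 2.2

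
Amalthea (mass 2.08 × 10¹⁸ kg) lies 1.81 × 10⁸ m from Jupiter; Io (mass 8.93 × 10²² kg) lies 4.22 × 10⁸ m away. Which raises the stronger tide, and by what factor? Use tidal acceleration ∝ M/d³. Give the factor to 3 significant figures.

The tide-raising term goes as M/d³ (the gradient of a 1/d² field).
Amalthea: (2.08 × 10¹⁸) / (1.81 × 10⁸)³ = 3.508 × 10⁻⁷
Io: (8.93 × 10²²) / (4.22 × 10⁸)³ = 1.188 × 10⁻³
Ratio (larger/smaller) = 3390

Io, by a factor of ≈ 3390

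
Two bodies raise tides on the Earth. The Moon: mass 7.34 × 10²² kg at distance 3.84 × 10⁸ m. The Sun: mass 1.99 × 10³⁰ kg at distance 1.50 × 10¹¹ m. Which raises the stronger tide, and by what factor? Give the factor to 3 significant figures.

The tide-raising term goes as M/d³ (the gradient of a 1/d² field).
The Moon: (7.34 × 10²²) / (3.84 × 10⁸)³ = 1.296 × 10⁻³
The Sun: (1.99 × 10³⁰) / (1.50 × 10¹¹)³ = 5.896 × 10⁻⁴
Ratio (larger/smaller) = 2.20

The Moon, by a factor of ≈ 2.20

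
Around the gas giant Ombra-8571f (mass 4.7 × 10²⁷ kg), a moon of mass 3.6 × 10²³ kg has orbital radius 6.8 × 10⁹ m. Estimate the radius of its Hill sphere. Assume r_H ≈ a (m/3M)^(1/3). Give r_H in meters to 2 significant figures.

2.0 × 10⁸ m

r_H ≈ a (m/3M)^(1/3)
    = (6.8 × 10⁹) × (3.6 × 10²³ / (3 × 4.7 × 10²⁷))^(1/3)
    = 2.0 × 10⁸ m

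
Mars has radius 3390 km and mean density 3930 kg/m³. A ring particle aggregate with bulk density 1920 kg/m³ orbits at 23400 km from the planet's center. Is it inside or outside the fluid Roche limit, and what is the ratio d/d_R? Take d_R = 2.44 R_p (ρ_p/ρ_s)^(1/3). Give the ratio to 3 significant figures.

d_R = 2.44 × (3390 km) × (3930/1920)^(1/3) = 10500 km
d/d_R = (23400) / (10500) = 2.23
Since d/d_R > 1, the body is outside the Roche limit.

outside; d/d_R ≈ 2.23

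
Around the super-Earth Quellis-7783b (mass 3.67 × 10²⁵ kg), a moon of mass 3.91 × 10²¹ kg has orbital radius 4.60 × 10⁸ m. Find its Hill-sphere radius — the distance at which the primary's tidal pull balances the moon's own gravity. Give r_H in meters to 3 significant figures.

r_H ≈ a (m/3M)^(1/3)
    = (4.60 × 10⁸) × (3.91 × 10²¹ / (3 × 3.67 × 10²⁵))^(1/3)
    = 1.51 × 10⁷ m

1.51 × 10⁷ m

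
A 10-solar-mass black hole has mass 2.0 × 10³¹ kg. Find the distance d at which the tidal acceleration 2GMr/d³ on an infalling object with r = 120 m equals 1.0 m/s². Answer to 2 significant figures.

6.8 × 10⁷ m

2GMr/d³ = a_tidal  ⇒  d = (2GMr / a_tidal)^(1/3)
d = (2 × 6.674×10⁻¹¹ × (2.0 × 10³¹) × (120) / (1.0))^(1/3)
  = 6.8 × 10⁷ m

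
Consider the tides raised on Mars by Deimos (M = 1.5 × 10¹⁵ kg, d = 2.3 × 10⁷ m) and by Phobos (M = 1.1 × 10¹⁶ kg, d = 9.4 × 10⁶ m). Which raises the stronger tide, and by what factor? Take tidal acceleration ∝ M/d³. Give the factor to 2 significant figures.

Phobos, by a factor of ≈ 110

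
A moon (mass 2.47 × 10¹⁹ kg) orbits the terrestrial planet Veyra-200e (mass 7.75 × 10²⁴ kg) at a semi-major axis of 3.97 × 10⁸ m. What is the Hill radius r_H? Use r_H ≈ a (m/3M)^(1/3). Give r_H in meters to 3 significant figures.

r_H ≈ a (m/3M)^(1/3)
    = (3.97 × 10⁸) × (2.47 × 10¹⁹ / (3 × 7.75 × 10²⁴))^(1/3)
    = 4.05 × 10⁶ m

4.05 × 10⁶ m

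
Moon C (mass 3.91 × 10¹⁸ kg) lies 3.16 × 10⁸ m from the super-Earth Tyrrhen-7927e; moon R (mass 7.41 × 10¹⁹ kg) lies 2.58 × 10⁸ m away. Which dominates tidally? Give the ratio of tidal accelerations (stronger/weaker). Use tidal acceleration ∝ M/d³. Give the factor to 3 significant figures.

Moon R, by a factor of ≈ 34.8

Compare M/d³ for the two perturbers:
Moon C: (3.91 × 10¹⁸) / (3.16 × 10⁸)³ = 1.239 × 10⁻⁷
Moon R: (7.41 × 10¹⁹) / (2.58 × 10⁸)³ = 4.315 × 10⁻⁶
Ratio (larger/smaller) = 34.8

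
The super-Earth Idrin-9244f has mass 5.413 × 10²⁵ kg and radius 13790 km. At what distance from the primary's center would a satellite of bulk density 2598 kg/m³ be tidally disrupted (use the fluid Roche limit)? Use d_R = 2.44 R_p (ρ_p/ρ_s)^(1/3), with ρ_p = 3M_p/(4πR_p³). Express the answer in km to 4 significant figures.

41650 km

ρ_p = 3M_p/(4πR_p³) = 3 × (5.413 × 10²⁵) / (4π × (1.379 × 10⁷ m)³) = 4928 kg/m³
d_R = 2.44 × 13790 km × (4928/2598)^(1/3)
    = 41650 km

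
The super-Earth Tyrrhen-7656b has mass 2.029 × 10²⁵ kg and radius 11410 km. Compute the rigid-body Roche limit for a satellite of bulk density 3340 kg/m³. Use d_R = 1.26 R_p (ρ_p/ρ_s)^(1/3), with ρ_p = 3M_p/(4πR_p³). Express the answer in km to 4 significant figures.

ρ_p = 3M_p/(4πR_p³) = 3 × (2.029 × 10²⁵) / (4π × (1.141 × 10⁷ m)³) = 3261 kg/m³
d_R = 1.26 × 11410 km × (3261/3340)^(1/3)
    = 14260 km

14260 km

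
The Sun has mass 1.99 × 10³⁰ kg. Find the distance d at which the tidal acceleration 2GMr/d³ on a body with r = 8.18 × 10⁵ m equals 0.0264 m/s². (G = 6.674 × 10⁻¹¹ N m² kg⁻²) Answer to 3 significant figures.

2GMr/d³ = a_tidal  ⇒  d = (2GMr / a_tidal)^(1/3)
d = (2 × 6.674×10⁻¹¹ × (1.99 × 10³⁰) × (8.18 × 10⁵) / (0.0264))^(1/3)
  = 2.02 × 10⁹ m

2.02 × 10⁹ m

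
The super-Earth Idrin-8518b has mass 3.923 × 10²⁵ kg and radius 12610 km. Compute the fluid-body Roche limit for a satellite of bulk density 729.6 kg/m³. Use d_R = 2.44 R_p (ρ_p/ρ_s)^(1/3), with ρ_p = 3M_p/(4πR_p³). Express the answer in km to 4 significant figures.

ρ_p = 3M_p/(4πR_p³) = 3 × (3.923 × 10²⁵) / (4π × (1.261 × 10⁷ m)³) = 4671 kg/m³
d_R = 2.44 × 12610 km × (4671/729.6)^(1/3)
    = 57130 km

57130 km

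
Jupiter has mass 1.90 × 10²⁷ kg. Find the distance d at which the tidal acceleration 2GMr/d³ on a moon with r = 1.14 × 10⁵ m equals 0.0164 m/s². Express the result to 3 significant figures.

1.21 × 10⁸ m

2GMr/d³ = a_tidal  ⇒  d = (2GMr / a_tidal)^(1/3)
d = (2 × 6.674×10⁻¹¹ × (1.90 × 10²⁷) × (1.14 × 10⁵) / (0.0164))^(1/3)
  = 1.21 × 10⁸ m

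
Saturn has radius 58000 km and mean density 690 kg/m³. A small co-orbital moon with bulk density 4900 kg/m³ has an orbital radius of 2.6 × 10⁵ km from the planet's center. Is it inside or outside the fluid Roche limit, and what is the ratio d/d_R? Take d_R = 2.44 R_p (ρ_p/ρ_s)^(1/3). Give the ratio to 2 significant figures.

d_R = 2.44 × (58000 km) × (690/4900)^(1/3) = 73630 km
d/d_R = (2.6 × 10⁵) / (73630) = 3.5
Since d/d_R > 1, the body is outside the Roche limit.

outside; d/d_R ≈ 3.5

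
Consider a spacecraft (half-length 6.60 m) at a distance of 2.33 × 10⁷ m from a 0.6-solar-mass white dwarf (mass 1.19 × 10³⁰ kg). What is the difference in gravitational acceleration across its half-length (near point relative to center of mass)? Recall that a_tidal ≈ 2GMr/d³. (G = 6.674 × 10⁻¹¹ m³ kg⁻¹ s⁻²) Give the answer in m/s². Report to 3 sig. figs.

8.29 × 10⁻² m/s²

Δa = 2GMr/d³
   = 2 × (6.674 × 10⁻¹¹) × (1.19 × 10³⁰) × (6.60) / (2.33 × 10⁷)³
   = 8.29 × 10⁻² m/s²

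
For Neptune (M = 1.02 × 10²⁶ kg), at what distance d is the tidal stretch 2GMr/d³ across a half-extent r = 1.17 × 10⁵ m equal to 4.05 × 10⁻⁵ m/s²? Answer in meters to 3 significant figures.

2GMr/d³ = a_tidal  ⇒  d = (2GMr / a_tidal)^(1/3)
d = (2 × 6.674×10⁻¹¹ × (1.02 × 10²⁶) × (1.17 × 10⁵) / (4.05 × 10⁻⁵))^(1/3)
  = 3.40 × 10⁸ m

3.40 × 10⁸ m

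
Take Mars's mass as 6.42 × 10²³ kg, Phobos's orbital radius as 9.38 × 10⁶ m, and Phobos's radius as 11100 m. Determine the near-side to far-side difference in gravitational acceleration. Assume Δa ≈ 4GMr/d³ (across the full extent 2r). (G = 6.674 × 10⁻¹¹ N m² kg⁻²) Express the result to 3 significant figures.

2.31 × 10⁻³ m/s²

a_tidal = 4GMr/d³
        = 4 × (6.674 × 10⁻¹¹) × (6.42 × 10²³) × (11100) / (9.38 × 10⁶)³
        = 2.31 × 10⁻³ m/s²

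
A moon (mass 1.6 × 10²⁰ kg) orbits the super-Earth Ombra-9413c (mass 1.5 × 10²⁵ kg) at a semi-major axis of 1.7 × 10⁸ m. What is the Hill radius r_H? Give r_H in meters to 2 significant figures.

2.6 × 10⁶ m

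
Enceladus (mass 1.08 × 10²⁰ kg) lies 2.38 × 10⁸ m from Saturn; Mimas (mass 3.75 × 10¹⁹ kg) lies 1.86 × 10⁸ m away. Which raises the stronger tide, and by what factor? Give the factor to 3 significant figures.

The tide-raising term goes as M/d³ (the gradient of a 1/d² field).
Enceladus: (1.08 × 10²⁰) / (2.38 × 10⁸)³ = 8.011 × 10⁻⁶
Mimas: (3.75 × 10¹⁹) / (1.86 × 10⁸)³ = 5.828 × 10⁻⁶
Ratio (larger/smaller) = 1.37

Enceladus, by a factor of ≈ 1.37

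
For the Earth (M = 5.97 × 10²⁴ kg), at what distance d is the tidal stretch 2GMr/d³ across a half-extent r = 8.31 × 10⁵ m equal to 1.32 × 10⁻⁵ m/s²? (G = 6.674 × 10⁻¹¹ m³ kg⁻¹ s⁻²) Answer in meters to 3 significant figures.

3.69 × 10⁸ m

2GMr/d³ = a_tidal  ⇒  d = (2GMr / a_tidal)^(1/3)
d = (2 × 6.674×10⁻¹¹ × (5.97 × 10²⁴) × (8.31 × 10⁵) / (1.32 × 10⁻⁵))^(1/3)
  = 3.69 × 10⁸ m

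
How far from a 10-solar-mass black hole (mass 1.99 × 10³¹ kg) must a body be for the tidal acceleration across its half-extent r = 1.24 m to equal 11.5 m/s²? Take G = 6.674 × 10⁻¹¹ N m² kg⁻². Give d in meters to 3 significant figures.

2GMr/d³ = a_tidal  ⇒  d = (2GMr / a_tidal)^(1/3)
d = (2 × 6.674×10⁻¹¹ × (1.99 × 10³¹) × (1.24) / (11.5))^(1/3)
  = 6.59 × 10⁶ m

6.59 × 10⁶ m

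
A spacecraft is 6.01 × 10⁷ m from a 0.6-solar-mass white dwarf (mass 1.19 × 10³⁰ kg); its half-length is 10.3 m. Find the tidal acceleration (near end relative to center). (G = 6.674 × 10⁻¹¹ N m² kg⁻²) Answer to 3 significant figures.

7.54 × 10⁻³ m/s²

Δa = 2GMr/d³
   = 2 × (6.674 × 10⁻¹¹) × (1.19 × 10³⁰) × (10.3) / (6.01 × 10⁷)³
   = 7.54 × 10⁻³ m/s²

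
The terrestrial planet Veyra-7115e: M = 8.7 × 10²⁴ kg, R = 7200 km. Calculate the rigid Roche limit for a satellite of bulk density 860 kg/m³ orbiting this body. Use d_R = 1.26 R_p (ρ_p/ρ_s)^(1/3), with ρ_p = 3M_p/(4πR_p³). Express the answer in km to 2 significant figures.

ρ_p = 3M_p/(4πR_p³) = 3 × (8.7 × 10²⁴) / (4π × (7.2 × 10⁶ m)³) = 5600 kg/m³
d_R = 1.26 × 7200 km × (5600/860)^(1/3)
    = 17000 km

17000 km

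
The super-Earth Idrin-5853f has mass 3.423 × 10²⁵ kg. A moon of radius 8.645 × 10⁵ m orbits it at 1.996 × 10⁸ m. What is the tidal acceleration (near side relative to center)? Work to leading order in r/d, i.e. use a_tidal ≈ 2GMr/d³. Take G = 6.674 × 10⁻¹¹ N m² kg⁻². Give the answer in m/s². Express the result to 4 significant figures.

a_tidal = 2GMr/d³
        = 2 × (6.674 × 10⁻¹¹) × (3.423 × 10²⁵) × (8.645 × 10⁵) / (1.996 × 10⁸)³
        = 4.967 × 10⁻⁴ m/s²

4.967 × 10⁻⁴ m/s²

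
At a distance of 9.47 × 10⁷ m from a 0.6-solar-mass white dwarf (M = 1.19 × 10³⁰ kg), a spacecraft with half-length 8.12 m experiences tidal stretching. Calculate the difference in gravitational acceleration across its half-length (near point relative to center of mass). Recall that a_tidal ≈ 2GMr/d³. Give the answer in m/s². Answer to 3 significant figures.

a_tidal = 2GMr/d³
        = 2 × (6.674 × 10⁻¹¹) × (1.19 × 10³⁰) × (8.12) / (9.47 × 10⁷)³
        = 1.52 × 10⁻³ m/s²

1.52 × 10⁻³ m/s²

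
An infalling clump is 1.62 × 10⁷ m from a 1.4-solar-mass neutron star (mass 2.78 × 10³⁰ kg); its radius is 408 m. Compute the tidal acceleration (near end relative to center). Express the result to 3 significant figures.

3.56 × 10¹ m/s²

Δa = 2GMr/d³
   = 2 × (6.674 × 10⁻¹¹) × (2.78 × 10³⁰) × (408) / (1.62 × 10⁷)³
   = 3.56 × 10¹ m/s²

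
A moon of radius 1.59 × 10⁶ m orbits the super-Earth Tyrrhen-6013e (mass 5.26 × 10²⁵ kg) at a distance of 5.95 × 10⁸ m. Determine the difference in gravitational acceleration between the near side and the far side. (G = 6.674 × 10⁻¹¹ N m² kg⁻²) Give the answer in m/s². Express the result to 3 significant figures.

1.06 × 10⁻⁴ m/s²

Δa = 4GMr/d³
   = 4 × (6.674 × 10⁻¹¹) × (5.26 × 10²⁵) × (1.59 × 10⁶) / (5.95 × 10⁸)³
   = 1.06 × 10⁻⁴ m/s²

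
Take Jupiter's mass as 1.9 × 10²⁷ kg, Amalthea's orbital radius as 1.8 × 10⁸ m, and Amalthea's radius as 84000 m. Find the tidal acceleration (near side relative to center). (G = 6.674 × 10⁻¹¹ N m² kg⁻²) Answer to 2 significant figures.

a_tidal = 2GMr/d³
        = 2 × (6.674 × 10⁻¹¹) × (1.9 × 10²⁷) × (84000) / (1.8 × 10⁸)³
        = 3.7 × 10⁻³ m/s²

3.7 × 10⁻³ m/s²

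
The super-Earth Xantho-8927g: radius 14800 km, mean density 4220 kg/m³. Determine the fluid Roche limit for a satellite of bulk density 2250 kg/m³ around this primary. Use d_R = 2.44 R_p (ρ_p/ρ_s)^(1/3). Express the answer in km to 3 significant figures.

d_R = 2.44 × 14800 km × (4220/2250)^(1/3)
    = 44500 km

44500 km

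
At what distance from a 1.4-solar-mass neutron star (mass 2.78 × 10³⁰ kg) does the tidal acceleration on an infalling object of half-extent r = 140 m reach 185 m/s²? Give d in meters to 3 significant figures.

2GMr/d³ = a_tidal  ⇒  d = (2GMr / a_tidal)^(1/3)
d = (2 × 6.674×10⁻¹¹ × (2.78 × 10³⁰) × (140) / (185))^(1/3)
  = 6.55 × 10⁶ m

6.55 × 10⁶ m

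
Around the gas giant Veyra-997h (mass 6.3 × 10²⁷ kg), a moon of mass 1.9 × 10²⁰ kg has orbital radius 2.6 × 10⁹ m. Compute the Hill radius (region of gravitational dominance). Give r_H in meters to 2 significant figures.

5.6 × 10⁶ m

r_H ≈ a (m/3M)^(1/3)
    = (2.6 × 10⁹) × (1.9 × 10²⁰ / (3 × 6.3 × 10²⁷))^(1/3)
    = 5.6 × 10⁶ m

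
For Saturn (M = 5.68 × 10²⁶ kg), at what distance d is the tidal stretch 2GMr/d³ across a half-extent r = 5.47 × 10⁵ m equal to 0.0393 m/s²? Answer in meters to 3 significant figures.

2GMr/d³ = a_tidal  ⇒  d = (2GMr / a_tidal)^(1/3)
d = (2 × 6.674×10⁻¹¹ × (5.68 × 10²⁶) × (5.47 × 10⁵) / (0.0393))^(1/3)
  = 1.02 × 10⁸ m

1.02 × 10⁸ m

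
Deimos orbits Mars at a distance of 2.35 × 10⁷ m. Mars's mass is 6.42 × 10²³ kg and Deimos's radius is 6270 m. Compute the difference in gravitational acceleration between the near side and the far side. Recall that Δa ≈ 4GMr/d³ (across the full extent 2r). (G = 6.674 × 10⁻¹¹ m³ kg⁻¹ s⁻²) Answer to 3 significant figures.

8.28 × 10⁻⁵ m/s²

a_tidal = 4GMr/d³
        = 4 × (6.674 × 10⁻¹¹) × (6.42 × 10²³) × (6270) / (2.35 × 10⁷)³
        = 8.28 × 10⁻⁵ m/s²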